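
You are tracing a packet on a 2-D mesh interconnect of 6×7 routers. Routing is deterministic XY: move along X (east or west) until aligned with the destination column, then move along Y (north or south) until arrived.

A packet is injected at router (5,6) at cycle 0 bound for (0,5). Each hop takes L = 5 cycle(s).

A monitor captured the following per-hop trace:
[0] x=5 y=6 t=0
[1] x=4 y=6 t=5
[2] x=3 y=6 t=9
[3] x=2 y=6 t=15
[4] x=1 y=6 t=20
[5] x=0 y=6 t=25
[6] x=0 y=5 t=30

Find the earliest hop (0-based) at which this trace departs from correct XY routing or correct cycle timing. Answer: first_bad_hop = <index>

first_bad_hop = 2

[1] (-1,+0) / 5c ⇒ ok
[2] (-1,+0) / 4c ⇒ BAD: Δcyc=4≠L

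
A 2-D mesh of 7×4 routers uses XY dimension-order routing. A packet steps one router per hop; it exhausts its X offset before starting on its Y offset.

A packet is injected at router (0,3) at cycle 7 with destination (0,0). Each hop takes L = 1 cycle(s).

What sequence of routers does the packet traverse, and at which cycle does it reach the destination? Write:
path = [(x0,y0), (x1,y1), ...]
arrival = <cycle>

t=7: at (0,3)
t=8: at (0,2) after S
t=9: at (0,1) after S
t=10: at (0,0) after S

path = [(0,3), (0,2), (0,1), (0,0)]
arrival = 10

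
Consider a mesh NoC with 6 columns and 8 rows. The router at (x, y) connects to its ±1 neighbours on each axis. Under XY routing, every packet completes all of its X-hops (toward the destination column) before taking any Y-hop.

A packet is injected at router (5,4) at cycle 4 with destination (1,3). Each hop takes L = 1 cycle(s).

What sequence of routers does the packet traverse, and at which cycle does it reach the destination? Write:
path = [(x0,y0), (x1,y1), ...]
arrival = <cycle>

t=4: at (5,4)
t=5: at (4,4) after W
t=6: at (3,4) after W
t=7: at (2,4) after W
t=8: at (1,4) after W
t=9: at (1,3) after S

path = [(5,4), (4,4), (3,4), (2,4), (1,4), (1,3)]
arrival = 9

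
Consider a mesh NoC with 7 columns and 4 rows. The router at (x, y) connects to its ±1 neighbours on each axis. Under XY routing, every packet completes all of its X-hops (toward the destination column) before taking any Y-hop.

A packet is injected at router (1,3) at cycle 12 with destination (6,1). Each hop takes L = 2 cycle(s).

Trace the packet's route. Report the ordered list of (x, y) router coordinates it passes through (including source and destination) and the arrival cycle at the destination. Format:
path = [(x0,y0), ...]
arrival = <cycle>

src (1,3)  cyc=12
E→(2,3)  cyc=14
E→(3,3)  cyc=16
E→(4,3)  cyc=18
E→(5,3)  cyc=20
E→(6,3)  cyc=22
S→(6,2)  cyc=24
S→(6,1)  cyc=26

path = [(1,3), (2,3), (3,3), (4,3), (5,3), (6,3), (6,2), (6,1)]
arrival = 26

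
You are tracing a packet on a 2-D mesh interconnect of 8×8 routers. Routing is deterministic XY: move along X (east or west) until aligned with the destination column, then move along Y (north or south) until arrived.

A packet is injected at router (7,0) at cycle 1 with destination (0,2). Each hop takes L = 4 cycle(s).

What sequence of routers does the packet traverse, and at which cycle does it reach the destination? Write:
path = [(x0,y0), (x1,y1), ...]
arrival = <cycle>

hop 0: (7,0) @ cyc 1
hop 1: (6,0) @ cyc 5  [W]
hop 2: (5,0) @ cyc 9  [W]
hop 3: (4,0) @ cyc 13  [W]
hop 4: (3,0) @ cyc 17  [W]
hop 5: (2,0) @ cyc 21  [W]
hop 6: (1,0) @ cyc 25  [W]
hop 7: (0,0) @ cyc 29  [W]
hop 8: (0,1) @ cyc 33  [N]
hop 9: (0,2) @ cyc 37  [N]

path = [(7,0), (6,0), (5,0), (4,0), (3,0), (2,0), (1,0), (0,0), (0,1), (0,2)]
arrival = 37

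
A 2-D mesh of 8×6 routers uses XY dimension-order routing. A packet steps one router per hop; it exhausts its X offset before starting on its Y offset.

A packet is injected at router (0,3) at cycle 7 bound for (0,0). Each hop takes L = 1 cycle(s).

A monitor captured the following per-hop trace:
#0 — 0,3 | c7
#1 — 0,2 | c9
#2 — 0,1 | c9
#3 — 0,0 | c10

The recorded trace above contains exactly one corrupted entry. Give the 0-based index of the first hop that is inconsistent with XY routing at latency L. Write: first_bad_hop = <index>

check 1→ d=(0,-1) cyc+2: BAD: Δcyc=2≠L

first_bad_hop = 1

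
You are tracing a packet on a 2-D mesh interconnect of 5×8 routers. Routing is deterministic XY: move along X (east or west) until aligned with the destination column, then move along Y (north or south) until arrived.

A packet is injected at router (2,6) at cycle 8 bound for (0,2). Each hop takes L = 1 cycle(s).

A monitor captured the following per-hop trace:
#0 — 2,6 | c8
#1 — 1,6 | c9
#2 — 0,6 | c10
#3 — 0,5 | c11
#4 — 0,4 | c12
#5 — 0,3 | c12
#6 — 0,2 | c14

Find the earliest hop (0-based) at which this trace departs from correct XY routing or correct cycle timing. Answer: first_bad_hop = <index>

first_bad_hop = 5

  1: Δx=-1 Δy=+0 Δt=1 [ok]
  2: Δx=-1 Δy=+0 Δt=1 [ok]
  3: Δx=+0 Δy=-1 Δt=1 [ok]
  4: Δx=+0 Δy=-1 Δt=1 [ok]
  5: Δx=+0 Δy=-1 Δt=0 [BAD: Δcyc=0≠L]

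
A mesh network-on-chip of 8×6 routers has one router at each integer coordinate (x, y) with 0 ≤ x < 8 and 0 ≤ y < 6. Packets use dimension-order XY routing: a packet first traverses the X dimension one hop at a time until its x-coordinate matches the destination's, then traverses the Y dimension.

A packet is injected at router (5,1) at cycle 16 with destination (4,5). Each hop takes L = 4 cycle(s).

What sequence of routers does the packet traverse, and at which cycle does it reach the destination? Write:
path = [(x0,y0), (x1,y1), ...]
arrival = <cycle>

hop 0: (5,1) @ cyc 16
hop 1: (4,1) @ cyc 20  [W]
hop 2: (4,2) @ cyc 24  [N]
hop 3: (4,3) @ cyc 28  [N]
hop 4: (4,4) @ cyc 32  [N]
hop 5: (4,5) @ cyc 36  [N]

path = [(5,1), (4,1), (4,2), (4,3), (4,4), (4,5)]
arrival = 36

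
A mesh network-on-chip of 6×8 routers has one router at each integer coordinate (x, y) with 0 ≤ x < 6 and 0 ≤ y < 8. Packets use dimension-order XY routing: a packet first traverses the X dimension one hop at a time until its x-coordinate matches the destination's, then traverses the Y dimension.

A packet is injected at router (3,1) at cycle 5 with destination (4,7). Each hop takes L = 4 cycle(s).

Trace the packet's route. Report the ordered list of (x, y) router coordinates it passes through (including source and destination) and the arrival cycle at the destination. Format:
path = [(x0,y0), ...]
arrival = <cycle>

[0] x=3 y=1 t=5
[1] x=4 y=1 t=9 →E
[2] x=4 y=2 t=13 →N
[3] x=4 y=3 t=17 →N
[4] x=4 y=4 t=21 →N
[5] x=4 y=5 t=25 →N
[6] x=4 y=6 t=29 →N
[7] x=4 y=7 t=33 →N

path = [(3,1), (4,1), (4,2), (4,3), (4,4), (4,5), (4,6), (4,7)]
arrival = 33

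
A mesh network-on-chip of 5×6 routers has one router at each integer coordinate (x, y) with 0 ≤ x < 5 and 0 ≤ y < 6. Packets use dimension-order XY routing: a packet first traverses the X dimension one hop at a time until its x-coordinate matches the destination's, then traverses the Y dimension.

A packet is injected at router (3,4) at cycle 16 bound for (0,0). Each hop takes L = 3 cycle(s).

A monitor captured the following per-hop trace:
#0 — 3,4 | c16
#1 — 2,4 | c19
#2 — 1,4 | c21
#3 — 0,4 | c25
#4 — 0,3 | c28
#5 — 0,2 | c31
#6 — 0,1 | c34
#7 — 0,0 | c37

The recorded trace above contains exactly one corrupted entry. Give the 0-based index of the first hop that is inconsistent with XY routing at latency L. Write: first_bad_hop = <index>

check 1→ d=(-1,0) cyc+3: ok
check 2→ d=(-1,0) cyc+2: BAD: Δcyc=2≠L

first_bad_hop = 2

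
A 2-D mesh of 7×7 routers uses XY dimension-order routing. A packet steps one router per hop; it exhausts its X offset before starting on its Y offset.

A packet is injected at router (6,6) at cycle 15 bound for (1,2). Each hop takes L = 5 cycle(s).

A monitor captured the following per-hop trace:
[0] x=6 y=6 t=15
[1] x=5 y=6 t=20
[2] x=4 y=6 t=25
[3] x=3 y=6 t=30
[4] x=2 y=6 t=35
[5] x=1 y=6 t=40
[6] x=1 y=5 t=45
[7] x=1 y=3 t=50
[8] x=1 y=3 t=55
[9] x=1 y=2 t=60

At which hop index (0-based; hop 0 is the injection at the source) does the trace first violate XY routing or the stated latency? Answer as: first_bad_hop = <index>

first_bad_hop = 7

check 1→ d=(-1,0) cyc+5: ok
check 2→ d=(-1,0) cyc+5: ok
check 3→ d=(-1,0) cyc+5: ok
check 4→ d=(-1,0) cyc+5: ok
check 5→ d=(-1,0) cyc+5: ok
check 6→ d=(0,-1) cyc+5: ok
check 7→ d=(0,-2) cyc+5: BAD: non-unit step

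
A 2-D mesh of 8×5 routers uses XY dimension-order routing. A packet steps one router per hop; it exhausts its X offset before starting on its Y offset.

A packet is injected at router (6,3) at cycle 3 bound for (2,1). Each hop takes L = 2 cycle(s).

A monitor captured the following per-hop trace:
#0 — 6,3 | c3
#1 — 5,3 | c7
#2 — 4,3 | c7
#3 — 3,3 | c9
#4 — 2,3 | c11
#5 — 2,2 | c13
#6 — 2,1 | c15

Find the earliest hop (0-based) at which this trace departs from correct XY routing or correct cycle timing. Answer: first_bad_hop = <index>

[1] (-1,+0) / 4c ⇒ BAD: Δcyc=4≠L

first_bad_hop = 1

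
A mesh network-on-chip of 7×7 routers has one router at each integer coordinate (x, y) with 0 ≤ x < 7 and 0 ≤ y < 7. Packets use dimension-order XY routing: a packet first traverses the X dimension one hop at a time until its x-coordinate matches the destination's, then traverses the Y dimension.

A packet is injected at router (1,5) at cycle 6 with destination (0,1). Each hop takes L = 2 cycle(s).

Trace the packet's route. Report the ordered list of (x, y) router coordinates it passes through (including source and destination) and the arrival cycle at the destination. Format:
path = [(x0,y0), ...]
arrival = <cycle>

path = [(1,5), (0,5), (0,4), (0,3), (0,2), (0,1)]
arrival = 16

#0 — 1,5 | c6
#1 — 0,5 | c8 | W
#2 — 0,4 | c10 | S
#3 — 0,3 | c12 | S
#4 — 0,2 | c14 | S
#5 — 0,1 | c16 | S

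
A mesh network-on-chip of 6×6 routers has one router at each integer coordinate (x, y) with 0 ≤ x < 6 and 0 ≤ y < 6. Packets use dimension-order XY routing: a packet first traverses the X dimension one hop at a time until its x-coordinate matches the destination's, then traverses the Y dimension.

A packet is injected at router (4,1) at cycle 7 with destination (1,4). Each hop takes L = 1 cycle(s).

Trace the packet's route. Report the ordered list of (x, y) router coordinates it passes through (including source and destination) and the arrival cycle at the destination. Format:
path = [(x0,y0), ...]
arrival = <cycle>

#0 — 4,1 | c7
#1 — 3,1 | c8 | W
#2 — 2,1 | c9 | W
#3 — 1,1 | c10 | W
#4 — 1,2 | c11 | N
#5 — 1,3 | c12 | N
#6 — 1,4 | c13 | N

path = [(4,1), (3,1), (2,1), (1,1), (1,2), (1,3), (1,4)]
arrival = 13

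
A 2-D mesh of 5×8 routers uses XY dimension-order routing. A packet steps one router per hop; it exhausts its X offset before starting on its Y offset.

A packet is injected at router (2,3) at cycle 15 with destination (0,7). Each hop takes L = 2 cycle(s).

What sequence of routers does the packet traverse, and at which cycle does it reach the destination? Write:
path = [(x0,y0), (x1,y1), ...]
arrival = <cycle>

t=15: at (2,3)
t=17: at (1,3) after W
t=19: at (0,3) after W
t=21: at (0,4) after N
t=23: at (0,5) after N
t=25: at (0,6) after N
t=27: at (0,7) after N

path = [(2,3), (1,3), (0,3), (0,4), (0,5), (0,6), (0,7)]
arrival = 27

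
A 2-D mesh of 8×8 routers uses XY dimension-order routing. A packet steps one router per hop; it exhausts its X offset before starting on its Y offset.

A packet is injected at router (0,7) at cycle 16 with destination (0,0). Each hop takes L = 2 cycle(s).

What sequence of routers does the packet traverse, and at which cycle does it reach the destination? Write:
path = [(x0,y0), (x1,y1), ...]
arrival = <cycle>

hop 0: (0,7) @ cyc 16
hop 1: (0,6) @ cyc 18  [S]
hop 2: (0,5) @ cyc 20  [S]
hop 3: (0,4) @ cyc 22  [S]
hop 4: (0,3) @ cyc 24  [S]
hop 5: (0,2) @ cyc 26  [S]
hop 6: (0,1) @ cyc 28  [S]
hop 7: (0,0) @ cyc 30  [S]

path = [(0,7), (0,6), (0,5), (0,4), (0,3), (0,2), (0,1), (0,0)]
arrival = 30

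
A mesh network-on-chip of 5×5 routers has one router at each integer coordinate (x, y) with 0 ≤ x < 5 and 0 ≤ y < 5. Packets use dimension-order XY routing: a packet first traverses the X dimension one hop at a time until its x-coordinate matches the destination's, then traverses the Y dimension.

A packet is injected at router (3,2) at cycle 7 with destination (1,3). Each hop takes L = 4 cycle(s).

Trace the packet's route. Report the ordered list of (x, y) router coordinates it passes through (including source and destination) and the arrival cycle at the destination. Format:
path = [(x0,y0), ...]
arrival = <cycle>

  0. router=(3,2) cycle=7 (inject)
  1. router=(2,2) cycle=11 dir=W
  2. router=(1,2) cycle=15 dir=W
  3. router=(1,3) cycle=19 dir=N

path = [(3,2), (2,2), (1,2), (1,3)]
arrival = 19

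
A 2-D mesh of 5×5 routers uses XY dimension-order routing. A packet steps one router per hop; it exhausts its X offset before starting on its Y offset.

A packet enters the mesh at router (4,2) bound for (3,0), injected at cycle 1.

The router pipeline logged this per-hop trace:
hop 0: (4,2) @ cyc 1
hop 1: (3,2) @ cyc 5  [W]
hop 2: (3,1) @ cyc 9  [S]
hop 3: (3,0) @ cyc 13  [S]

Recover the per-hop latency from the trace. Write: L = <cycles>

L = 4

From hop 0 (1) to hop 1 (5): +4 cycles.
That increment is L by definition: L = 4.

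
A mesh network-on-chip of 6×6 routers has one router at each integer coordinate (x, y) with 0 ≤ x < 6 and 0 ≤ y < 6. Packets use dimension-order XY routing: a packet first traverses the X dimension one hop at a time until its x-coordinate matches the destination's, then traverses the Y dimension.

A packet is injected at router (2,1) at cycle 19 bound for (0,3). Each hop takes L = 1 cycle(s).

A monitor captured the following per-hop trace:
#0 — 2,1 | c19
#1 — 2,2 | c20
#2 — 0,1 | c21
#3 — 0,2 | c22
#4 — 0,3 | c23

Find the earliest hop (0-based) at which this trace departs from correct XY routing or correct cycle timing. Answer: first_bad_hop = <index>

first_bad_hop = 1

[1] (+0,+1) / 1c ⇒ BAD: Y-move but x=2≠0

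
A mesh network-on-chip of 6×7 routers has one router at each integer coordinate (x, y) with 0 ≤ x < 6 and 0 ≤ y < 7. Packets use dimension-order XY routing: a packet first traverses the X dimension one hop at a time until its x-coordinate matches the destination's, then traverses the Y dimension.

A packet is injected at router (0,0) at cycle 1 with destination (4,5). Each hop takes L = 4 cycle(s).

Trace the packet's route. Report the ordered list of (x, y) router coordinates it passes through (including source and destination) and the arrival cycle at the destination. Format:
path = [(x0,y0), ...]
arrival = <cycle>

hop 0: (0,0) @ cyc 1
hop 1: (1,0) @ cyc 5  [E]
hop 2: (2,0) @ cyc 9  [E]
hop 3: (3,0) @ cyc 13  [E]
hop 4: (4,0) @ cyc 17  [E]
hop 5: (4,1) @ cyc 21  [N]
hop 6: (4,2) @ cyc 25  [N]
hop 7: (4,3) @ cyc 29  [N]
hop 8: (4,4) @ cyc 33  [N]
hop 9: (4,5) @ cyc 37  [N]

path = [(0,0), (1,0), (2,0), (3,0), (4,0), (4,1), (4,2), (4,3), (4,4), (4,5)]
arrival = 37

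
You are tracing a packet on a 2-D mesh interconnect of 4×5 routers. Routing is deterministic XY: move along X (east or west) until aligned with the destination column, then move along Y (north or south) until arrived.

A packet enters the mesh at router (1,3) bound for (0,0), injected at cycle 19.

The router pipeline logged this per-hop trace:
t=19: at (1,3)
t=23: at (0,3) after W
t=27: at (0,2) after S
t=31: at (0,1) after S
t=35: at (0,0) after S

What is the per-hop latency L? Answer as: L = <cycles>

cyc[1] − cyc[0] = 23 − 19 = 4.
That increment is L by definition: L = 4.

L = 4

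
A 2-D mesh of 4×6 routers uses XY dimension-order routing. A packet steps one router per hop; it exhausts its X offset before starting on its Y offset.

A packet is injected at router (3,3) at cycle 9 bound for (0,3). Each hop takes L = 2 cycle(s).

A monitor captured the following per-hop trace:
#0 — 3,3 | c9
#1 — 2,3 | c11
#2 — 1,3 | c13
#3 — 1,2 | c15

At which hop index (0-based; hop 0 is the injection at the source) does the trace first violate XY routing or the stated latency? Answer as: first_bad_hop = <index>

first_bad_hop = 3

[1] (-1,+0) / 2c ⇒ ok
[2] (-1,+0) / 2c ⇒ ok
[3] (+0,-1) / 2c ⇒ BAD: Y-move but x=1≠0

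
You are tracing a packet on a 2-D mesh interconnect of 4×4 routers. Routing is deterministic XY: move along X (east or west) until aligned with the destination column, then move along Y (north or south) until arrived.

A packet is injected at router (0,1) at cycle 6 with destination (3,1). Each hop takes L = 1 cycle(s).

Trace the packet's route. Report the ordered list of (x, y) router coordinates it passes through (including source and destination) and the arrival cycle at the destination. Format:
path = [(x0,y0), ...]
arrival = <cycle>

path = [(0,1), (1,1), (2,1), (3,1)]
arrival = 9

src (0,1)  cyc=6
E→(1,1)  cyc=7
E→(2,1)  cyc=8
E→(3,1)  cyc=9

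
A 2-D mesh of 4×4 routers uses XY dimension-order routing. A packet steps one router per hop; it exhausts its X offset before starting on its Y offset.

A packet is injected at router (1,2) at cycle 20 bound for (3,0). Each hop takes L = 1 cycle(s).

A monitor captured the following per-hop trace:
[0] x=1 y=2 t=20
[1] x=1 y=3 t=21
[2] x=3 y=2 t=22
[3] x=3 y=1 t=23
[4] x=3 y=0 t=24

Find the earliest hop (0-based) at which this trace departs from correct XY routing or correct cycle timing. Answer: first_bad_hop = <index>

check 1→ d=(0,1) cyc+1: BAD: Y-move but x=1≠3

first_bad_hop = 1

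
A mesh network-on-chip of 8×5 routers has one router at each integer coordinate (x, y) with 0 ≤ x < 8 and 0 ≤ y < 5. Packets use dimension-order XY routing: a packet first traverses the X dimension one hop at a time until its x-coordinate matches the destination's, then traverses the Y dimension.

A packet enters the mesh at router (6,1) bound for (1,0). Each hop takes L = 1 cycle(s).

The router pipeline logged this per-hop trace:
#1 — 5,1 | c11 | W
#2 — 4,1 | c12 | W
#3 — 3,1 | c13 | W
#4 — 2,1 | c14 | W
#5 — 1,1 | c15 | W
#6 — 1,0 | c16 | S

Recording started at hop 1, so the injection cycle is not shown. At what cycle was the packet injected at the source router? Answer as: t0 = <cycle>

t0 = 10

At hop 1 the cycle is 11; in general cyc_k = t0 + kL.
So t0 = 11 − 1·1 = 10.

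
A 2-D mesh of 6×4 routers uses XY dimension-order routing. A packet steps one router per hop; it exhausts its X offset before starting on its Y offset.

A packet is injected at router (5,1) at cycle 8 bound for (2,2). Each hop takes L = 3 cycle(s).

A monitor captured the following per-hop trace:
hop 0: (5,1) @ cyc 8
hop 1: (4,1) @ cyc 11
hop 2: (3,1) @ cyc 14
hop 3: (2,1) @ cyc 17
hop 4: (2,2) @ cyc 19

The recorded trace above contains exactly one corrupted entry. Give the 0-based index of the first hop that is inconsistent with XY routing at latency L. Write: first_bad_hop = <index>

  1: Δx=-1 Δy=+0 Δt=3 [ok]
  2: Δx=-1 Δy=+0 Δt=3 [ok]
  3: Δx=-1 Δy=+0 Δt=3 [ok]
  4: Δx=+0 Δy=+1 Δt=2 [BAD: Δcyc=2≠L]

first_bad_hop = 4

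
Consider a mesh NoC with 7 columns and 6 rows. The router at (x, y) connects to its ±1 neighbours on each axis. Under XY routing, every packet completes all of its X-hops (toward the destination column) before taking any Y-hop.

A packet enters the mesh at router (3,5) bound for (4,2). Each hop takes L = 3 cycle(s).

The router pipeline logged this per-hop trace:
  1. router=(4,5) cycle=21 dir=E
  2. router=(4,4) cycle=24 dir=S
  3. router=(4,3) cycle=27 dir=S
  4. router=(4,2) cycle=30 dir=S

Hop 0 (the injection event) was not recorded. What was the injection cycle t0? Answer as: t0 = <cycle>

t0 = 18

At hop 1 the cycle is 21; in general cyc_k = t0 + kL.
So t0 = 21 − 1·3 = 18.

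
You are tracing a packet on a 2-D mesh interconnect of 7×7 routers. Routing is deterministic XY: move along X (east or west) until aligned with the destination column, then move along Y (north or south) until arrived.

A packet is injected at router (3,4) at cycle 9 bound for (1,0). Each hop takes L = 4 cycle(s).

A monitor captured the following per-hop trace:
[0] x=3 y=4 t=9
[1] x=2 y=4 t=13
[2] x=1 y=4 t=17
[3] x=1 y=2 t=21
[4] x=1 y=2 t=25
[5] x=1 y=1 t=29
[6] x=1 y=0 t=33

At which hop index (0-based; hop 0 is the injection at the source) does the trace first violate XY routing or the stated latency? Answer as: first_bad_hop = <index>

first_bad_hop = 3

[1] (-1,+0) / 4c ⇒ ok
[2] (-1,+0) / 4c ⇒ ok
[3] (+0,-2) / 4c ⇒ BAD: non-unit step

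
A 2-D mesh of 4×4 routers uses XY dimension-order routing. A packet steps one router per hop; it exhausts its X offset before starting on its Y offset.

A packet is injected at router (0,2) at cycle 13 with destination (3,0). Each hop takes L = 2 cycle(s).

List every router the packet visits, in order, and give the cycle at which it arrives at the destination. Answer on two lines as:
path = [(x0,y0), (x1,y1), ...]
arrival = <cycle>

#0 — 0,2 | c13
#1 — 1,2 | c15 | E
#2 — 2,2 | c17 | E
#3 — 3,2 | c19 | E
#4 — 3,1 | c21 | S
#5 — 3,0 | c23 | S

path = [(0,2), (1,2), (2,2), (3,2), (3,1), (3,0)]
arrival = 23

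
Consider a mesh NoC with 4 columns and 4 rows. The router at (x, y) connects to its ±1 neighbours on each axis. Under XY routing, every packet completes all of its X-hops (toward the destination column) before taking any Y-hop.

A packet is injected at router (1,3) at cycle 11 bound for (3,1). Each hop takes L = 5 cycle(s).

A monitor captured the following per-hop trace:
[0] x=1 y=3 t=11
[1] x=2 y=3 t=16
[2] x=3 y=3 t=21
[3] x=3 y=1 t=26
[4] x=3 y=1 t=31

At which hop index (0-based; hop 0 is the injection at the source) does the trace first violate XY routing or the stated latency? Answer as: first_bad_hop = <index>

first_bad_hop = 3

check 1→ d=(1,0) cyc+5: ok
check 2→ d=(1,0) cyc+5: ok
check 3→ d=(0,-2) cyc+5: BAD: non-unit step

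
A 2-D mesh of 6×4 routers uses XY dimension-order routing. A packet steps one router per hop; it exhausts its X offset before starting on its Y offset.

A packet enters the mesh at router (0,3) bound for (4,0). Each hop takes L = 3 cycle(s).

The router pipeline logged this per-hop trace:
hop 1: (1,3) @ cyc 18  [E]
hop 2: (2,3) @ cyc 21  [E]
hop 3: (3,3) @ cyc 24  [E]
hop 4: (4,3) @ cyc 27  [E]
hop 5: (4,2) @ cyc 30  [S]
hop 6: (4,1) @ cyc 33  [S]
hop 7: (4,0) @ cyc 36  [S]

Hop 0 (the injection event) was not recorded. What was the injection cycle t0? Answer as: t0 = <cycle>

t0 = 15

Hop 1 reached at cycle 18; hop k is at t0 + k·L.
t0 = cyc[1] − L = 18 − 3 = 15.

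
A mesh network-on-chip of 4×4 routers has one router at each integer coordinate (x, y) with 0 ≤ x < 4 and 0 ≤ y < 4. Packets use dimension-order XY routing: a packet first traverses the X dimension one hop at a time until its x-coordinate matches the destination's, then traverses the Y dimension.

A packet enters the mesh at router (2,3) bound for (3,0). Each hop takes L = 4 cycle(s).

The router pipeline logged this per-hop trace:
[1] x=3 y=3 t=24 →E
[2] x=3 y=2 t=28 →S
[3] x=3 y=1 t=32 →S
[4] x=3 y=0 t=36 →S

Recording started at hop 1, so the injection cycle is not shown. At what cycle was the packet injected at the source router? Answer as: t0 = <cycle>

t0 = 20

At hop 1 the cycle is 24; in general cyc_k = t0 + kL.
Therefore t0 = 24 − L = 20.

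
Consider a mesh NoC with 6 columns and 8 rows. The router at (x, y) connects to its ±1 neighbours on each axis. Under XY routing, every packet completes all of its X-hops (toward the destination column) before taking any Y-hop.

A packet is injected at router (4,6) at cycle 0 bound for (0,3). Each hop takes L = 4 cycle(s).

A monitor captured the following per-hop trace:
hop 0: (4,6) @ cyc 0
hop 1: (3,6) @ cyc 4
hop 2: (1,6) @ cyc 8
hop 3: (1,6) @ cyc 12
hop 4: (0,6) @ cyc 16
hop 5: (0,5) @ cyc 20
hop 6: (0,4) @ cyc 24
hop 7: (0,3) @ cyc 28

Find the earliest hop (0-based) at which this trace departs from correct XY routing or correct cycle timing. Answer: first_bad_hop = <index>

first_bad_hop = 2

hop 1: step (-1,+0), +4 cyc — ok
hop 2: step (-2,+0), +4 cyc — BAD: non-unit step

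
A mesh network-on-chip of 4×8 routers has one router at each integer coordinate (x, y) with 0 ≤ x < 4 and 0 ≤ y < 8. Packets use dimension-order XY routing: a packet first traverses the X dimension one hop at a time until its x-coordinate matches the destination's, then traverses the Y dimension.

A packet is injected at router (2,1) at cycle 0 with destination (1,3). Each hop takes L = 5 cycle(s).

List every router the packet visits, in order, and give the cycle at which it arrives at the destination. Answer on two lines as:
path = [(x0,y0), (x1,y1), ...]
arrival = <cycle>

path = [(2,1), (1,1), (1,2), (1,3)]
arrival = 15

t=0: at (2,1)
t=5: at (1,1) after W
t=10: at (1,2) after N
t=15: at (1,3) after N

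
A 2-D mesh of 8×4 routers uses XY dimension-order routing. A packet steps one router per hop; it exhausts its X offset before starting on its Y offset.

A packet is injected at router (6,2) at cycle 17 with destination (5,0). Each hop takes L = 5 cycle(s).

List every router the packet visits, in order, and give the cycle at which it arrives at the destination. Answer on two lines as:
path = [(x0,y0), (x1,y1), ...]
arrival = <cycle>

path = [(6,2), (5,2), (5,1), (5,0)]
arrival = 32

hop 0: (6,2) @ cyc 17
hop 1: (5,2) @ cyc 22  [W]
hop 2: (5,1) @ cyc 27  [S]
hop 3: (5,0) @ cyc 32  [S]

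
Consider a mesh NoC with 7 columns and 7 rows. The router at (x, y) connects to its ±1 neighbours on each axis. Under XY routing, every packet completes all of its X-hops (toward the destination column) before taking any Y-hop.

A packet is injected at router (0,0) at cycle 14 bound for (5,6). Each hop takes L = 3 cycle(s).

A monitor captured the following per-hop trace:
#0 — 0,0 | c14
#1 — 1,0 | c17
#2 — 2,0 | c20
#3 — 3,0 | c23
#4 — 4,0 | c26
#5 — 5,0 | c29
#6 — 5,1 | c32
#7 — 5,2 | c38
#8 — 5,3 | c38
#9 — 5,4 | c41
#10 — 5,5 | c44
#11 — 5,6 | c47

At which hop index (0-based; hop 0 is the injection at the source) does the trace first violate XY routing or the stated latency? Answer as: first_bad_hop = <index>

hop 1: step (+1,+0), +3 cyc — ok
hop 2: step (+1,+0), +3 cyc — ok
hop 3: step (+1,+0), +3 cyc — ok
hop 4: step (+1,+0), +3 cyc — ok
hop 5: step (+1,+0), +3 cyc — ok
hop 6: step (+0,+1), +3 cyc — ok
hop 7: step (+0,+1), +6 cyc — BAD: Δcyc=6≠L

first_bad_hop = 7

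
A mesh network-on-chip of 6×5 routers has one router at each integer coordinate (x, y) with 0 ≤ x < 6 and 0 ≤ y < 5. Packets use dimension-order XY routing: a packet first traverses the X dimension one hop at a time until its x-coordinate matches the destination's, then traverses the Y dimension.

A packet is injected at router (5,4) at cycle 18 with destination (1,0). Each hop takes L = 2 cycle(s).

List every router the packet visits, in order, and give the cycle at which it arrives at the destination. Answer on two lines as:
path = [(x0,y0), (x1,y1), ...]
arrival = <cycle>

path = [(5,4), (4,4), (3,4), (2,4), (1,4), (1,3), (1,2), (1,1), (1,0)]
arrival = 34

t=18: at (5,4)
t=20: at (4,4) after W
t=22: at (3,4) after W
t=24: at (2,4) after W
t=26: at (1,4) after W
t=28: at (1,3) after S
t=30: at (1,2) after S
t=32: at (1,1) after S
t=34: at (1,0) after S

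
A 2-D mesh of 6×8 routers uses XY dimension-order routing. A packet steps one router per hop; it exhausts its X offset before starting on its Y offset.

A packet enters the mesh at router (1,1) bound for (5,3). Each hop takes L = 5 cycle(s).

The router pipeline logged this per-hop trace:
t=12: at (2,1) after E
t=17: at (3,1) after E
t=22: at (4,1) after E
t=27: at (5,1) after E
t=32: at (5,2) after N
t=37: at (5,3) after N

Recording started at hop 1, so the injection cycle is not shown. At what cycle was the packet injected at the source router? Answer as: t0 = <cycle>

t0 = 7

cyc[1] = 12 and cyc[k] = t0 + k·L for every k.
t0 = cyc[1] − L = 12 − 5 = 7.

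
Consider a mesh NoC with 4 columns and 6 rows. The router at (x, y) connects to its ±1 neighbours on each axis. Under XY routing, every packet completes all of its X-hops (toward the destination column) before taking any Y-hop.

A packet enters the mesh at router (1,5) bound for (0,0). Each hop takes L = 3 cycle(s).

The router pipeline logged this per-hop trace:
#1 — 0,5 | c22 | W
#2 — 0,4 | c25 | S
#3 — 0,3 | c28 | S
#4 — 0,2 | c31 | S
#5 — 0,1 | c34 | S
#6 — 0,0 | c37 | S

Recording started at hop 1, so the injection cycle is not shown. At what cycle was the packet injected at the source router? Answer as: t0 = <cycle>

Hop 1 reached at cycle 22; hop k is at t0 + k·L.
So t0 = 22 − 1·3 = 19.

t0 = 19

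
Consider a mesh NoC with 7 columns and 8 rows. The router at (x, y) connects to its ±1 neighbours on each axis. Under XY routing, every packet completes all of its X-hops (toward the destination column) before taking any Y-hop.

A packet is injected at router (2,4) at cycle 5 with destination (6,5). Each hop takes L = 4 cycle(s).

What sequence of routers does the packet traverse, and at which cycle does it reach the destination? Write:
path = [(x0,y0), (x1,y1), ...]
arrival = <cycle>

path = [(2,4), (3,4), (4,4), (5,4), (6,4), (6,5)]
arrival = 25

hop 0: (2,4) @ cyc 5
hop 1: (3,4) @ cyc 9  [E]
hop 2: (4,4) @ cyc 13  [E]
hop 3: (5,4) @ cyc 17  [E]
hop 4: (6,4) @ cyc 21  [E]
hop 5: (6,5) @ cyc 25  [N]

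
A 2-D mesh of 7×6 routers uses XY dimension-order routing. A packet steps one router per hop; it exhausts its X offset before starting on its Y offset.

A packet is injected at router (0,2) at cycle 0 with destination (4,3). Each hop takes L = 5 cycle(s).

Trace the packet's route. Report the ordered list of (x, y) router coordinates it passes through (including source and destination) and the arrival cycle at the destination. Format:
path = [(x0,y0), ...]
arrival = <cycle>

src (0,2)  cyc=0
E→(1,2)  cyc=5
E→(2,2)  cyc=10
E→(3,2)  cyc=15
E→(4,2)  cyc=20
N→(4,3)  cyc=25

path = [(0,2), (1,2), (2,2), (3,2), (4,2), (4,3)]
arrival = 25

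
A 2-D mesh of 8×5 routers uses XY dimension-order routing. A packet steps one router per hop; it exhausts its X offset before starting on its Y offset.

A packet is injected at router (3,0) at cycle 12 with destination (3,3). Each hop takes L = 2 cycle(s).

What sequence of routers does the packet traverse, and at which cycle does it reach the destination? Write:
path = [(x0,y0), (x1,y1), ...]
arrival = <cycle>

t=12: at (3,0)
t=14: at (3,1) after N
t=16: at (3,2) after N
t=18: at (3,3) after N

path = [(3,0), (3,1), (3,2), (3,3)]
arrival = 18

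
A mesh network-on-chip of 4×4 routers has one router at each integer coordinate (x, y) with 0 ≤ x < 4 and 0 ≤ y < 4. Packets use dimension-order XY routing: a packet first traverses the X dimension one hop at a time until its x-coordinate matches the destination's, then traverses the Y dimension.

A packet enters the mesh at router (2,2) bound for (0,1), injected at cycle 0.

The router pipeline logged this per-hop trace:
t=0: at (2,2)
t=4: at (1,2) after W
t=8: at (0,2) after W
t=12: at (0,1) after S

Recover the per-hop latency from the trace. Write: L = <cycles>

Δcyc across hop 0→1: 4 − 0 = 4.
Each hop adds L, hence L = 4.

L = 4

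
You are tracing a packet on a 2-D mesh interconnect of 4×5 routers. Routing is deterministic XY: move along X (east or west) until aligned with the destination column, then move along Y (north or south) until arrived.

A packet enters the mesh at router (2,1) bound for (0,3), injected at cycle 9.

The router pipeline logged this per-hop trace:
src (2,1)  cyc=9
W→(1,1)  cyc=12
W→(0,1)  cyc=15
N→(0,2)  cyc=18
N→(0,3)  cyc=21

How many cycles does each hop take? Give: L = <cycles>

Between hops 0 and 1 the cycle counter advances 12 − 9 = 3.
That increment is L by definition: L = 3.

L = 3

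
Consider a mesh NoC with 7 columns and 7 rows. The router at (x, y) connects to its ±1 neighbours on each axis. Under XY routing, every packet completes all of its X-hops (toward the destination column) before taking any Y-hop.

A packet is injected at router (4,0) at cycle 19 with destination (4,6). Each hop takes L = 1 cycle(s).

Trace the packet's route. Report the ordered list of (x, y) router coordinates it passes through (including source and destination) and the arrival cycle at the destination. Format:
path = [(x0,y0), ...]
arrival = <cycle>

[0] x=4 y=0 t=19
[1] x=4 y=1 t=20 →N
[2] x=4 y=2 t=21 →N
[3] x=4 y=3 t=22 →N
[4] x=4 y=4 t=23 →N
[5] x=4 y=5 t=24 →N
[6] x=4 y=6 t=25 →N

path = [(4,0), (4,1), (4,2), (4,3), (4,4), (4,5), (4,6)]
arrival = 25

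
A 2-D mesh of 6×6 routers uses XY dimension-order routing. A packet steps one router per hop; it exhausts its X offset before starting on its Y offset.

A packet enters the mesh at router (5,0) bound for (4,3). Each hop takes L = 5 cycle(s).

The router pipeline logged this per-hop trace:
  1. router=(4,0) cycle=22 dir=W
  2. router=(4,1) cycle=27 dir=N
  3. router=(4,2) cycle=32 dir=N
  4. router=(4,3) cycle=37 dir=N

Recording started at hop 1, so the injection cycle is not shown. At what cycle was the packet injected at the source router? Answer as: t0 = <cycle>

t0 = 17

The first recorded entry is hop 1 at cycle 22.
Therefore t0 = 22 − L = 17.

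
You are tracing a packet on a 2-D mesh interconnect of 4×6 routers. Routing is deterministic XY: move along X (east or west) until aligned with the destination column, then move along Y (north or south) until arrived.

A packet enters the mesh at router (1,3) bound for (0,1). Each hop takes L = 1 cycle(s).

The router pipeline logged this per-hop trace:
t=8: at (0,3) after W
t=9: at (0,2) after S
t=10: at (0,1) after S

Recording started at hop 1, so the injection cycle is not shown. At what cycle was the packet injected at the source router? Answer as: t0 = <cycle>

cyc[1] = 8 and cyc[k] = t0 + k·L for every k.
So t0 = 8 − 1·1 = 7.

t0 = 7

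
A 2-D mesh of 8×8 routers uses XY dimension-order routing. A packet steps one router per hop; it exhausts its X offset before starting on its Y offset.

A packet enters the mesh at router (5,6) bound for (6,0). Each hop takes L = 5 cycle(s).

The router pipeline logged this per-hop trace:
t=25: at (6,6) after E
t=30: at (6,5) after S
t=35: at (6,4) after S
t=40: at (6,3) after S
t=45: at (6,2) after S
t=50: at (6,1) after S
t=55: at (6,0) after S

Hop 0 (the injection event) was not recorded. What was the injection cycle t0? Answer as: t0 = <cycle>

t0 = 20

Hop 1 reached at cycle 25; hop k is at t0 + k·L.
Therefore t0 = 25 − L = 20.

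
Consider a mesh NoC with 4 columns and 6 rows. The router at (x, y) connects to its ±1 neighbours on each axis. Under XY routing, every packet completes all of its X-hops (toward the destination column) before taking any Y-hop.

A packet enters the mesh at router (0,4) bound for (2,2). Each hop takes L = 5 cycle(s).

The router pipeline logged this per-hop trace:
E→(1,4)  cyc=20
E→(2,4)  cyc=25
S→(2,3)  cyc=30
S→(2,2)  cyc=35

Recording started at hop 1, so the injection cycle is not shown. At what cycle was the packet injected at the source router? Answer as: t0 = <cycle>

cyc[1] = 20 and cyc[k] = t0 + k·L for every k.
Subtract one hop: t0 = 20 − 5 = 15.

t0 = 15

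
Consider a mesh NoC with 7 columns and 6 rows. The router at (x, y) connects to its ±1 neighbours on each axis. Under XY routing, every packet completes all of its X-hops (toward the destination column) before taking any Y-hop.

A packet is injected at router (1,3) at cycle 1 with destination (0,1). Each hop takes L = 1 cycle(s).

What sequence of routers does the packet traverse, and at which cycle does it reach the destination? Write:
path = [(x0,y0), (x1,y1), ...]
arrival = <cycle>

#0 — 1,3 | c1
#1 — 0,3 | c2 | W
#2 — 0,2 | c3 | S
#3 — 0,1 | c4 | S

path = [(1,3), (0,3), (0,2), (0,1)]
arrival = 4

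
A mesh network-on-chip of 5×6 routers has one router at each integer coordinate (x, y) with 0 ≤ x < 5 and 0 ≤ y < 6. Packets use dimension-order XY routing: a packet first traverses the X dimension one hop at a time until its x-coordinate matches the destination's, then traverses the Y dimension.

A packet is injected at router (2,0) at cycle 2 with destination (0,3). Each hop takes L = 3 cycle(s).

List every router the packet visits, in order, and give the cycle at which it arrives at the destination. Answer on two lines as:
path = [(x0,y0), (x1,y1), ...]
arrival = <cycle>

  0. router=(2,0) cycle=2 (inject)
  1. router=(1,0) cycle=5 dir=W
  2. router=(0,0) cycle=8 dir=W
  3. router=(0,1) cycle=11 dir=N
  4. router=(0,2) cycle=14 dir=N
  5. router=(0,3) cycle=17 dir=N

path = [(2,0), (1,0), (0,0), (0,1), (0,2), (0,3)]
arrival = 17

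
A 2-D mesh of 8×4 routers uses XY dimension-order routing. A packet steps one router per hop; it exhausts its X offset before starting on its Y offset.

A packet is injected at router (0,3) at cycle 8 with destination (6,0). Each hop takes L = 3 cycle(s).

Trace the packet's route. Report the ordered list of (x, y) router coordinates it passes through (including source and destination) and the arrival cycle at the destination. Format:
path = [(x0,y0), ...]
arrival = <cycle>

path = [(0,3), (1,3), (2,3), (3,3), (4,3), (5,3), (6,3), (6,2), (6,1), (6,0)]
arrival = 35

src (0,3)  cyc=8
E→(1,3)  cyc=11
E→(2,3)  cyc=14
E→(3,3)  cyc=17
E→(4,3)  cyc=20
E→(5,3)  cyc=23
E→(6,3)  cyc=26
S→(6,2)  cyc=29
S→(6,1)  cyc=32
S→(6,0)  cyc=35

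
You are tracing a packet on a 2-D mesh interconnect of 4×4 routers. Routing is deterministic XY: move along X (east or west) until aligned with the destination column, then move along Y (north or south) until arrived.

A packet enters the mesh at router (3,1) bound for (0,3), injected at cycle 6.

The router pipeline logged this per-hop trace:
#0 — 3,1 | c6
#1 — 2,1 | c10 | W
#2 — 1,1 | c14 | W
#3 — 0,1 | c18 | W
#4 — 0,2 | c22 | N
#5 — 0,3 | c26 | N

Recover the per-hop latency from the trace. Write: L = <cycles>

From hop 0 (6) to hop 1 (10): +4 cycles.
That increment is L by definition: L = 4.

L = 4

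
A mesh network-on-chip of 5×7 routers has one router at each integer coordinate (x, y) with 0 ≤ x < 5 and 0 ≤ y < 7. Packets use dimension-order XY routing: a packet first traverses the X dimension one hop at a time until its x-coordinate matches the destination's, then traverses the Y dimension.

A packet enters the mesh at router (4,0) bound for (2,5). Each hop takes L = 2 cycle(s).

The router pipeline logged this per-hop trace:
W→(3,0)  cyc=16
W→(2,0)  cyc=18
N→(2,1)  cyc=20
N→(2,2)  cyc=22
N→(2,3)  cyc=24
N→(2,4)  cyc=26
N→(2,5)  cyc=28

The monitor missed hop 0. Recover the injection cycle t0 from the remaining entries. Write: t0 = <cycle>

At hop 1 the cycle is 16; in general cyc_k = t0 + kL.
So t0 = 16 − 1·2 = 14.

t0 = 14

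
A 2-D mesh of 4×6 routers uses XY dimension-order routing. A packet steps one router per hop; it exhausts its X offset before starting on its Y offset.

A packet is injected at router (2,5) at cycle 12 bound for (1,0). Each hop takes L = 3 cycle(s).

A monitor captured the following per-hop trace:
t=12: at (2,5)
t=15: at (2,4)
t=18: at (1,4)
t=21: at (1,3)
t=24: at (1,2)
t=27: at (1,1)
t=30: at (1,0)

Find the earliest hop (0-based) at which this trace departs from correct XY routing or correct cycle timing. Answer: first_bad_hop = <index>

first_bad_hop = 1

check 1→ d=(0,-1) cyc+3: BAD: Y-move but x=2≠1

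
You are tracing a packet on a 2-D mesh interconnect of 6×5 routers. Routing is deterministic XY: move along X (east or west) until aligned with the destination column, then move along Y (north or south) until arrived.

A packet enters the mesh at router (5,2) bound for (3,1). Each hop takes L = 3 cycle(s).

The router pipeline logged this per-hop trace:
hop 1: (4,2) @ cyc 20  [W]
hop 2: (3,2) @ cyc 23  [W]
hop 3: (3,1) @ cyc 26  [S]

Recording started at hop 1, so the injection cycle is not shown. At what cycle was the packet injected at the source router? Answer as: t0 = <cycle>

t0 = 17

Hop 1 reached at cycle 20; hop k is at t0 + k·L.
Therefore t0 = 20 − L = 17.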